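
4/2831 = 4/2831 = 0.00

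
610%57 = 40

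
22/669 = 22/669= 0.03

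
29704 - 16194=13510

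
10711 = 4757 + 5954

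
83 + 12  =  95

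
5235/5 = 1047=1047.00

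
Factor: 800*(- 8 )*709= - 4537600 = -2^8 * 5^2*709^1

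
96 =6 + 90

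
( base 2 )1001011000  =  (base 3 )211020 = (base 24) 110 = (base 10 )600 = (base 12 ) 420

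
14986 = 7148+7838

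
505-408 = 97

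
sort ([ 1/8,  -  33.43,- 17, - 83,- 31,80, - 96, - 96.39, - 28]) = [ - 96.39, - 96,  -  83,  -  33.43, - 31,-28, - 17,1/8,80]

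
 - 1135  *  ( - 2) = 2270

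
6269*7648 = 47945312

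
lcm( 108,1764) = 5292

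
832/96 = 26/3=   8.67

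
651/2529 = 217/843 = 0.26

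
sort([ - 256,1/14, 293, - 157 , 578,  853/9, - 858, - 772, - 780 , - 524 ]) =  [ - 858, - 780 ,  -  772,- 524, - 256, - 157,  1/14,853/9, 293,  578]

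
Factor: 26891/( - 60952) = -2^( - 3) * 19^(  -  1)*401^( - 1) * 26891^1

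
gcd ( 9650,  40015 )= 5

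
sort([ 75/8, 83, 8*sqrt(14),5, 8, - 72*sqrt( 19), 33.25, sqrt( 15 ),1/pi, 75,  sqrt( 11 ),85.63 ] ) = [ - 72*sqrt(19 ),1/pi, sqrt( 11),sqrt( 15 ), 5, 8, 75/8,8*sqrt( 14) , 33.25, 75, 83,85.63] 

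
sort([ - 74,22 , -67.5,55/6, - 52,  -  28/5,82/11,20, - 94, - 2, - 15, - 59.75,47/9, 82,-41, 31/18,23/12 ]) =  [ - 94, - 74, - 67.5, - 59.75, - 52, - 41, - 15, - 28/5, - 2,31/18,  23/12, 47/9,82/11,55/6,20 , 22, 82 ]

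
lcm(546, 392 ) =15288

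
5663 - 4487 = 1176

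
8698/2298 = 4349/1149 = 3.79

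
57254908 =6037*9484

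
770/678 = 1  +  46/339 = 1.14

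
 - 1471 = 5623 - 7094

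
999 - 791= 208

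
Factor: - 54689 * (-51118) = 2795592302 = 2^1* 17^1*61^1 * 419^1 * 3217^1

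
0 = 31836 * 0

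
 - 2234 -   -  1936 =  - 298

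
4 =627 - 623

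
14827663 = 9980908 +4846755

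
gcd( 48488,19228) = 836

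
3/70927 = 3/70927 = 0.00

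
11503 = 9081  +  2422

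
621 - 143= 478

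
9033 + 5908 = 14941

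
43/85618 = 43/85618 = 0.00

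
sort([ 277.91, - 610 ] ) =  [  -  610, 277.91] 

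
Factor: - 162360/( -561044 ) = 90/311 = 2^1*3^2*5^1*311^( - 1) 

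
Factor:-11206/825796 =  - 13/958 = - 2^ ( - 1)*13^1*479^( -1) 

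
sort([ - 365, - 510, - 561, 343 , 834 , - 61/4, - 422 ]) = [ - 561, - 510, - 422 , - 365 , -61/4,343, 834]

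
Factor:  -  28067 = -13^1*17^1*127^1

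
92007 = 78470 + 13537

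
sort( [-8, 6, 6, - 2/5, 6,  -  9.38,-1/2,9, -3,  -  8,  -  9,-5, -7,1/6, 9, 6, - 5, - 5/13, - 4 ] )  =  [ - 9.38,- 9, - 8, - 8, - 7, - 5 , - 5,-4, - 3, - 1/2, - 2/5 ,-5/13,  1/6, 6, 6 , 6,  6, 9, 9] 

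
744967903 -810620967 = -65653064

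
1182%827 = 355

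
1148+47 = 1195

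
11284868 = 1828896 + 9455972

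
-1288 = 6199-7487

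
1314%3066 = 1314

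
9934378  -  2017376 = 7917002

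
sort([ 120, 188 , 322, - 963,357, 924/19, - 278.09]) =[ - 963,  -  278.09,924/19,120, 188,322, 357] 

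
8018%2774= 2470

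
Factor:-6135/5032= - 2^( - 3)*3^1*5^1*17^( - 1 ) * 37^( - 1)*409^1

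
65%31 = 3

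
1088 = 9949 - 8861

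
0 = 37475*0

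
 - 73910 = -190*389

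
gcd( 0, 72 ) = 72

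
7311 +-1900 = 5411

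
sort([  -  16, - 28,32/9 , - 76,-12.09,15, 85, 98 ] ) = [  -  76, - 28, - 16, - 12.09, 32/9,15,85,98 ] 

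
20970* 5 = 104850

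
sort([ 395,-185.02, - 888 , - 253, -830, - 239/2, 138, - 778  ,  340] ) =[ - 888, - 830, - 778 , - 253, - 185.02, - 239/2 , 138, 340, 395] 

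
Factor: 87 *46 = 4002=2^1*3^1*23^1*29^1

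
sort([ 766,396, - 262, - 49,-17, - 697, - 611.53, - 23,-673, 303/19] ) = [ - 697, - 673, - 611.53,-262  , - 49,-23, - 17 , 303/19,396,766]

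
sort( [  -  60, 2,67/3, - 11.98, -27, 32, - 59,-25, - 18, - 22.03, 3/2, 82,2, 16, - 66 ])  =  [-66, - 60, - 59, - 27, - 25 , - 22.03,  -  18,-11.98, 3/2, 2, 2, 16,67/3, 32,82 ] 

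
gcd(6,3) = 3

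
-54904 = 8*(-6863)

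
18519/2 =18519/2 = 9259.50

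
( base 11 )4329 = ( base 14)2126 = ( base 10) 5718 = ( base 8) 13126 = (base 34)4W6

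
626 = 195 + 431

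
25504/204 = 125+ 1/51= 125.02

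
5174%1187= 426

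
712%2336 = 712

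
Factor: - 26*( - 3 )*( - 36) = - 2^3*3^3*13^1 = -  2808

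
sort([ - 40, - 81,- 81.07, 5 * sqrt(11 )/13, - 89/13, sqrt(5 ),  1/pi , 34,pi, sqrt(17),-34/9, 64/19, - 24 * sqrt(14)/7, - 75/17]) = [ - 81.07 , - 81, - 40, - 24 * sqrt ( 14 )/7, - 89/13, - 75/17, - 34/9, 1/pi,5*sqrt( 11 ) /13,sqrt( 5), pi,64/19,sqrt( 17 ), 34 ] 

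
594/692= 297/346 = 0.86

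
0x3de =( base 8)1736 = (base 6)4330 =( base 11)820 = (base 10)990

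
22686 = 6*3781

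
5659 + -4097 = 1562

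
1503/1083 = 1 +140/361 = 1.39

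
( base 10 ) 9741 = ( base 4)2120031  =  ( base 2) 10011000001101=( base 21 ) 111i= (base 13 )4584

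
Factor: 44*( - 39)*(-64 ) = 2^8*3^1*11^1*13^1= 109824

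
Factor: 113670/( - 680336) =  -  2^(  -  3 )*3^3*5^1*101^ (  -  1) = - 135/808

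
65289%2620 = 2409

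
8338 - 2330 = 6008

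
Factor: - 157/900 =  - 2^( -2)*3^(-2)*5^(- 2)*157^1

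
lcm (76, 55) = 4180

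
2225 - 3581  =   - 1356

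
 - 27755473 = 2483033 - 30238506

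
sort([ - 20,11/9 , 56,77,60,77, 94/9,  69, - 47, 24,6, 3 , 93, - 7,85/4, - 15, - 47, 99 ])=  [ - 47,  -  47, - 20 , - 15,-7, 11/9, 3, 6, 94/9, 85/4,  24,56,60, 69,77 , 77,93, 99]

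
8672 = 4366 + 4306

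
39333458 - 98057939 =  - 58724481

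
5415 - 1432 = 3983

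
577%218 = 141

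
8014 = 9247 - 1233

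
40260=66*610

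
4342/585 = 334/45 = 7.42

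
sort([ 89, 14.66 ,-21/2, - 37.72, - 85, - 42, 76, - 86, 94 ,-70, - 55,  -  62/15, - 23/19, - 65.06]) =[ - 86, - 85, - 70, - 65.06, - 55, - 42, - 37.72,-21/2, - 62/15, - 23/19 , 14.66,76, 89 , 94]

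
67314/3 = 22438=22438.00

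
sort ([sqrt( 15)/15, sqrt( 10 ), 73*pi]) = [ sqrt( 15)/15, sqrt(10),73*pi] 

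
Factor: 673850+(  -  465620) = 2^1*3^1*5^1*11^1*631^1 = 208230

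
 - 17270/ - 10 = 1727 + 0/1 = 1727.00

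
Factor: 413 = 7^1*59^1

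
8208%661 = 276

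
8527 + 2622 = 11149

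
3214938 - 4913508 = - 1698570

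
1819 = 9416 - 7597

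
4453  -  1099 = 3354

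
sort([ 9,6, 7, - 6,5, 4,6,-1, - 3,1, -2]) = [ - 6,-3, - 2 , - 1,  1,4,5,  6,6,7, 9]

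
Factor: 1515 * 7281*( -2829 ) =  - 31205892735 = - 3^4 * 5^1*23^1*41^1*101^1*809^1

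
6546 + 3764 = 10310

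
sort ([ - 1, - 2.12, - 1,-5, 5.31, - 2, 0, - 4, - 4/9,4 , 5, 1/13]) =[ - 5, - 4, - 2.12,-2, - 1, - 1,-4/9 , 0,  1/13,4,  5, 5.31]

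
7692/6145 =1 + 1547/6145 = 1.25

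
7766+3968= 11734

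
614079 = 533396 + 80683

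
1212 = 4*303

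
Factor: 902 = 2^1*11^1* 41^1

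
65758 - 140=65618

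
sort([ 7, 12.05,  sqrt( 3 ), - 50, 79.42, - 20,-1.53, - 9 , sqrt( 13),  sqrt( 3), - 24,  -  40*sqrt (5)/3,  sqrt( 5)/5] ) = [ - 50, - 40*sqrt( 5 )/3, - 24, - 20, - 9, - 1.53, sqrt( 5) /5, sqrt( 3 ), sqrt( 3), sqrt(13 ), 7, 12.05,79.42 ]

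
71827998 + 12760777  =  84588775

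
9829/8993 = 1+ 836/8993=1.09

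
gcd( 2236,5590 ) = 1118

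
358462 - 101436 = 257026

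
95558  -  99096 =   -  3538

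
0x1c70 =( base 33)6MK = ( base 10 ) 7280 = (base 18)1488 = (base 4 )1301300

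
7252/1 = 7252=7252.00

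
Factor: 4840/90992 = 2^( -1)*5^1*47^ ( - 1 ) = 5/94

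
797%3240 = 797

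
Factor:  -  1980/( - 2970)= 2^1*3^ ( - 1 ) = 2/3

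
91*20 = 1820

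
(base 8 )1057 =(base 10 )559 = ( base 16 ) 22f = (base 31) i1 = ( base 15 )274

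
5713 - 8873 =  - 3160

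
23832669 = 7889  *3021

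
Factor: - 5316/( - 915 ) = 1772/305 = 2^2*5^ ( - 1 )*61^ ( - 1)*443^1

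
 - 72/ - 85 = 72/85 = 0.85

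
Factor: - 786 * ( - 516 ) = 2^3 * 3^2* 43^1*131^1 = 405576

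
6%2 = 0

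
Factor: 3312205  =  5^1 * 13^1*50957^1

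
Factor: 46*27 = 2^1*3^3*23^1 = 1242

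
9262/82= 112 + 39/41 = 112.95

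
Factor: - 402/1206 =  - 3^(-1 ) = -1/3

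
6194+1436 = 7630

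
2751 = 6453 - 3702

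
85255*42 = 3580710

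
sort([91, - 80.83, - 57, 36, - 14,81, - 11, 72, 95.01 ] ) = [ - 80.83, - 57, - 14, - 11, 36, 72, 81,91, 95.01 ] 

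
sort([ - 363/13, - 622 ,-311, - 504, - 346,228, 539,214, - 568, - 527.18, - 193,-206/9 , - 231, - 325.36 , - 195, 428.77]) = [ - 622 , - 568, - 527.18, - 504, - 346, -325.36, - 311 ,  -  231, - 195, - 193, - 363/13, - 206/9,214,228,428.77, 539] 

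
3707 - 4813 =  - 1106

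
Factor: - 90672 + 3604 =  - 2^2 *21767^1=- 87068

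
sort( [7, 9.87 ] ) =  [7, 9.87] 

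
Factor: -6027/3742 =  - 2^( - 1)*3^1*7^2*41^1 * 1871^( - 1) 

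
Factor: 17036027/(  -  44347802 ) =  - 2^( -1 )*19^1*3673^(  -  1 )*6037^(- 1)*896633^1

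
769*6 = 4614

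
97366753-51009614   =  46357139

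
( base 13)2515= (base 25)8a7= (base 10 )5257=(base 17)1134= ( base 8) 12211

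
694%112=22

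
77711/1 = 77711=77711.00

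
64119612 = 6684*9593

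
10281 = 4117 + 6164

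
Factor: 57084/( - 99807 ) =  - 2^2*17^( - 1)*19^( - 1 )*67^1 *71^1 * 103^( - 1 )=- 19028/33269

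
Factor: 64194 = 2^1 * 3^1 *13^1*823^1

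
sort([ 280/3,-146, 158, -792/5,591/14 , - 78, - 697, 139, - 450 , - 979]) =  [ - 979, - 697, - 450,  -  792/5, - 146, - 78, 591/14, 280/3,  139, 158]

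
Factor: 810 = 2^1* 3^4 * 5^1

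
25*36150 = 903750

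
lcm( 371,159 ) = 1113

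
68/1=68  =  68.00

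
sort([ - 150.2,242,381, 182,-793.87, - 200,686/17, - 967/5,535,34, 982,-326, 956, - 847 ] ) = [ -847, - 793.87, - 326 , - 200, -967/5, - 150.2,34, 686/17,182,242,381  ,  535, 956, 982 ] 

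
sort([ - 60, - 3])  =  [ - 60, - 3 ]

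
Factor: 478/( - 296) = -239/148 = - 2^( - 2)*37^ (  -  1 )*239^1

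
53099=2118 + 50981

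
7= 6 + 1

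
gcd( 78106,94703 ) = 7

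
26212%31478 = 26212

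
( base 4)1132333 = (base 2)1011110111111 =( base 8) 13677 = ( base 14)2303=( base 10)6079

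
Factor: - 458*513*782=- 2^2 * 3^3*17^1*19^1*23^1*229^1=-  183734028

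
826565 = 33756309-32929744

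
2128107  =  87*24461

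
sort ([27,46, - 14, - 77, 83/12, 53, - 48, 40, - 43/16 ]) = [ - 77, - 48, - 14, - 43/16,83/12,27,40, 46,53] 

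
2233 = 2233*1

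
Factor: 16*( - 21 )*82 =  - 27552 = - 2^5*3^1*7^1*41^1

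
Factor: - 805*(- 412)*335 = 2^2 * 5^2*7^1 *23^1*67^1*103^1 = 111106100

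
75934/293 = 75934/293=259.16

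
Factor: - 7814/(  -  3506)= 1753^( - 1 )*3907^1 = 3907/1753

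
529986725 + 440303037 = 970289762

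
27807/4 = 27807/4  =  6951.75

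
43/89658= 43/89658 = 0.00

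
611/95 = 611/95  =  6.43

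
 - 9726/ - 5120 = 4863/2560 = 1.90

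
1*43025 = 43025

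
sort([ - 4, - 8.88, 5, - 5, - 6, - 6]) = [ - 8.88, - 6, - 6, - 5, - 4,5]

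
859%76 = 23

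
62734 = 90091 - 27357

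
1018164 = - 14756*(-69)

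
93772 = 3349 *28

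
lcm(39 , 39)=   39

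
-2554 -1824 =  - 4378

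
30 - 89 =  - 59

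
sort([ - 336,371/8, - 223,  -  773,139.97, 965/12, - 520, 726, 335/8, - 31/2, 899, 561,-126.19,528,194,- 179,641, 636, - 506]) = [ - 773, - 520,-506, - 336, - 223,  -  179, - 126.19 , - 31/2, 335/8, 371/8,  965/12,139.97, 194,528,  561 , 636,641,726 , 899]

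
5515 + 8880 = 14395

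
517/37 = 517/37 = 13.97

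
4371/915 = 4 + 237/305 = 4.78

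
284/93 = 284/93 = 3.05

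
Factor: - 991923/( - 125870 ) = 2^ ( - 1) * 3^1 * 5^( - 1)*41^( - 1)*307^ ( - 1 )*330641^1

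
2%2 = 0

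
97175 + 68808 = 165983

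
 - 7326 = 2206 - 9532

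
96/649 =96/649 = 0.15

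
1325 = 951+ 374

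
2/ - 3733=-1 + 3731/3733 = - 0.00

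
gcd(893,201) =1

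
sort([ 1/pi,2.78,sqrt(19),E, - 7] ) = [ - 7,  1/pi,  E, 2.78, sqrt( 19 )]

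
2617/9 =290 + 7/9 = 290.78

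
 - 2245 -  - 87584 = 85339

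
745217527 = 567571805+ 177645722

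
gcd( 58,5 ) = 1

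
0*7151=0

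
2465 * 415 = 1022975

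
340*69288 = 23557920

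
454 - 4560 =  - 4106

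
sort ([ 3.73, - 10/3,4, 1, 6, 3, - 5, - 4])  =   [-5, - 4,- 10/3,1,3, 3.73,4,  6 ] 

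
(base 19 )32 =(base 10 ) 59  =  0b111011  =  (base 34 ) 1P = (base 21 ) 2H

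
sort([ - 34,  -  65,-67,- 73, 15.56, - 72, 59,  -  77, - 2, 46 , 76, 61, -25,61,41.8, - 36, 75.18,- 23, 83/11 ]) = [ -77 ,-73, - 72, - 67, - 65,- 36,- 34,-25,-23 ,- 2, 83/11, 15.56,41.8, 46,  59,61, 61, 75.18, 76] 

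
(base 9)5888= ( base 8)10425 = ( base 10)4373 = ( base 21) 9J5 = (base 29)55n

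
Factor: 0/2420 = 0^1 = 0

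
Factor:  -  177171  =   - 3^1*73^1*809^1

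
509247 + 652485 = 1161732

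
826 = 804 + 22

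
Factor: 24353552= 2^4*1522097^1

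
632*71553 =45221496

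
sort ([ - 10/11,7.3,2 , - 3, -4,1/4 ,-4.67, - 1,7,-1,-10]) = [-10,-4.67,-4, - 3, -1 ,-1 ,-10/11  ,  1/4, 2, 7,7.3]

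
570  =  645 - 75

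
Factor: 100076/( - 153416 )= - 197/302=- 2^( - 1)*151^(- 1)*197^1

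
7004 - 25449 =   -  18445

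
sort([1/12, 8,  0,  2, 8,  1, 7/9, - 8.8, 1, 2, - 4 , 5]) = [ - 8.8, - 4, 0, 1/12, 7/9, 1,1,2,  2,5, 8,8]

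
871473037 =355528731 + 515944306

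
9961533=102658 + 9858875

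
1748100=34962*50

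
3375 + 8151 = 11526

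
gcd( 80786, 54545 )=1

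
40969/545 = 75+94/545  =  75.17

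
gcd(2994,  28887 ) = 3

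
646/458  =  323/229 = 1.41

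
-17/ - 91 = 17/91 = 0.19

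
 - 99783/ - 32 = 3118 + 7/32=3118.22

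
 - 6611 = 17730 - 24341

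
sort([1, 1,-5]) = [ - 5,1, 1 ]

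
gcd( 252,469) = 7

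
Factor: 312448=2^7*2441^1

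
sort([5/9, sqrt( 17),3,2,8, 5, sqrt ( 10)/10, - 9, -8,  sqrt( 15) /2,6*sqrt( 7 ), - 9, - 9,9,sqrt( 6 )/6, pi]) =[ - 9 , - 9, - 9, - 8,sqrt(10)/10,sqrt(6)/6, 5/9 , sqrt(15 )/2,2,  3,  pi, sqrt( 17),  5,8,9, 6*sqrt(7) ] 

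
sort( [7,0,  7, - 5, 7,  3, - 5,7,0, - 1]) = [ -5, - 5 ,  -  1 , 0,0, 3,7,7,7, 7] 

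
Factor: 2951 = 13^1*227^1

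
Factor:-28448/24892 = -2^3*7^(- 1) = -  8/7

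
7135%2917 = 1301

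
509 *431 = 219379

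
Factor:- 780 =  - 2^2*3^1 * 5^1*13^1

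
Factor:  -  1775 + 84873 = 83098= 2^1 * 41549^1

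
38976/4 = 9744 = 9744.00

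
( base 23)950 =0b1001100001100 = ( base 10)4876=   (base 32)4oc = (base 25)7K1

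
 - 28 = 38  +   - 66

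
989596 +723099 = 1712695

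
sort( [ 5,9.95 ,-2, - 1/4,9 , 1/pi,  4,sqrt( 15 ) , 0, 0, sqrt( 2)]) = [ - 2, - 1/4,0,0,1/pi, sqrt (2), sqrt ( 15 ), 4,  5,9, 9.95 ] 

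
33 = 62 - 29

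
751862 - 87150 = 664712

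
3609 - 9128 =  - 5519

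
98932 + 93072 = 192004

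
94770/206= 460 + 5/103 = 460.05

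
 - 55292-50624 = - 105916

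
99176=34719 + 64457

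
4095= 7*585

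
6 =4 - -2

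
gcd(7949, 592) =1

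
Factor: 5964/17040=2^( -2 )*5^( - 1)*7^1 = 7/20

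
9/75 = 3/25= 0.12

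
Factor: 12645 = 3^2*5^1*281^1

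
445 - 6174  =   - 5729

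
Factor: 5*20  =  100 =2^2 * 5^2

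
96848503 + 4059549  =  100908052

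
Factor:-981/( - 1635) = 3/5 = 3^1*5^( - 1 )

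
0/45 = 0 = 0.00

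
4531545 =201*22545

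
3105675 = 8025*387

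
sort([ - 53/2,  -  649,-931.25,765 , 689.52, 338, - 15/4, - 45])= [ - 931.25, - 649, - 45,-53/2, - 15/4,338, 689.52 , 765]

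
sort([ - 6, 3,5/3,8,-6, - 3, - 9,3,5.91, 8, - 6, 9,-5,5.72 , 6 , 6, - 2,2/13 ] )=[ - 9, - 6,-6 ,  -  6, - 5, - 3, - 2 , 2/13,5/3,3,3, 5.72, 5.91, 6,  6,8, 8,9 ]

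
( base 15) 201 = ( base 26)H9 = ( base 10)451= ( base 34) D9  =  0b111000011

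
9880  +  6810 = 16690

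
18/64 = 9/32 = 0.28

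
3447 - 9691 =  - 6244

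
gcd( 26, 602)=2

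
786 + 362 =1148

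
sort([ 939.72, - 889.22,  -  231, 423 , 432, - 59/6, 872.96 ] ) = [ - 889.22, - 231 ,-59/6,423 , 432, 872.96, 939.72]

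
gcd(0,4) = 4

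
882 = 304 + 578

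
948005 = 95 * 9979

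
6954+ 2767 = 9721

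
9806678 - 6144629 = 3662049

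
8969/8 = 8969/8 = 1121.12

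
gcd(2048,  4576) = 32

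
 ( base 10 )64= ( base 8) 100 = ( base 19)37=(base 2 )1000000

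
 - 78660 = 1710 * (  -  46)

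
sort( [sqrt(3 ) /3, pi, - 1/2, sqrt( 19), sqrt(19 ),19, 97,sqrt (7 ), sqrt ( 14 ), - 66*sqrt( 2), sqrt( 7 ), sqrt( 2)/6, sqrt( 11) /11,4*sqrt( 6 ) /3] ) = [ - 66*sqrt( 2), - 1/2,sqrt( 2) /6, sqrt( 11)/11, sqrt( 3)/3,sqrt( 7), sqrt( 7 ),pi, 4*sqrt( 6 )/3,  sqrt ( 14),sqrt(19), sqrt( 19),19,97 ]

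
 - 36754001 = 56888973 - 93642974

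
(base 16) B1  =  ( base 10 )177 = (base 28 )69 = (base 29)63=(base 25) 72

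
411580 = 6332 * 65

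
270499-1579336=-1308837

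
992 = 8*124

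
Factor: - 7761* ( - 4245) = 3^2*5^1*13^1*199^1*283^1= 32945445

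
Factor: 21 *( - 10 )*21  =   - 2^1*3^2*5^1 * 7^2 = - 4410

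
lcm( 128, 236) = 7552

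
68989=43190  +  25799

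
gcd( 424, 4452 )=212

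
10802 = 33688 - 22886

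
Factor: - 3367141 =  - 3367141^1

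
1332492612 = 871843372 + 460649240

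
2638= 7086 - 4448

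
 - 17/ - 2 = 8 + 1/2 = 8.50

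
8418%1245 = 948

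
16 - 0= 16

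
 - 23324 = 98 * ( - 238)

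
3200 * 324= 1036800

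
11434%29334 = 11434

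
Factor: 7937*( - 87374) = -2^1*7^1*79^2*7937^1 =-693487438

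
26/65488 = 13/32744 = 0.00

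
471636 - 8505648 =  - 8034012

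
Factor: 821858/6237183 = 2^1*3^( - 1) * 239^( - 1)  *  8699^( - 1 ) * 410929^1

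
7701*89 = 685389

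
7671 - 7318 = 353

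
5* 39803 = 199015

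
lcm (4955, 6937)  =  34685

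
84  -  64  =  20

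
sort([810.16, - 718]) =[ - 718,810.16]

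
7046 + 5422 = 12468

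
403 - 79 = 324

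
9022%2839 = 505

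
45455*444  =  20182020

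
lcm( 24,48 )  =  48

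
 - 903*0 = 0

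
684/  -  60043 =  - 684/60043 = - 0.01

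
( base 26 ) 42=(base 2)1101010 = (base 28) 3M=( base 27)3P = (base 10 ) 106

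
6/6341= 6/6341 = 0.00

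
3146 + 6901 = 10047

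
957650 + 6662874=7620524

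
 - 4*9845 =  - 39380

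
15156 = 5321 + 9835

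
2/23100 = 1/11550 = 0.00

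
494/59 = 494/59 = 8.37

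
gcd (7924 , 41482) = 14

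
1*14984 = 14984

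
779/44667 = 779/44667  =  0.02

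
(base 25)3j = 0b1011110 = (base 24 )3m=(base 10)94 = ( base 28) 3a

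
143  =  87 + 56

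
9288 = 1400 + 7888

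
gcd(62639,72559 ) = 1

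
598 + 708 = 1306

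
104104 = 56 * 1859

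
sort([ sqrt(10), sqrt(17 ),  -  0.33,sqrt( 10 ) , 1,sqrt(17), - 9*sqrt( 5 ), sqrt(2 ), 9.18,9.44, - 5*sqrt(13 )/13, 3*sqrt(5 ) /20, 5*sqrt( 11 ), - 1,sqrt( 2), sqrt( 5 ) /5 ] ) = [ - 9*sqrt(5), - 5*sqrt( 13 ) /13,  -  1, - 0.33,3*sqrt(5 )/20, sqrt( 5 )/5,  1, sqrt(2 ), sqrt( 2),  sqrt(10), sqrt(10), sqrt( 17 ), sqrt( 17 ), 9.18, 9.44,5*sqrt(11 )]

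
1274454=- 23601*( - 54)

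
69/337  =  69/337 = 0.20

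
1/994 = 1/994 =0.00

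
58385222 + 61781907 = 120167129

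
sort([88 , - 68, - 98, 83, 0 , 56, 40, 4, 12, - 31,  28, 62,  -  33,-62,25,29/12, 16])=[  -  98 ,  -  68,-62,-33 ,-31, 0, 29/12, 4,12, 16,25, 28,40,56,62,83, 88]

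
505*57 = 28785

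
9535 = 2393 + 7142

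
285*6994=1993290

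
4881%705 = 651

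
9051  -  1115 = 7936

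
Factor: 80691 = 3^1*13^1*2069^1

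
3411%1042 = 285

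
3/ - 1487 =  - 3/1487 = - 0.00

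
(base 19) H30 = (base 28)7P6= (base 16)1832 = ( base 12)3702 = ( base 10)6194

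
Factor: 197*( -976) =- 2^4*61^1*197^1 = - 192272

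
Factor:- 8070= - 2^1 *3^1*5^1*269^1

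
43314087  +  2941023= 46255110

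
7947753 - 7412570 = 535183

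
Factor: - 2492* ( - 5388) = 2^4*3^1*7^1*89^1 * 449^1 = 13426896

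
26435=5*5287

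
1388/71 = 19 + 39/71 = 19.55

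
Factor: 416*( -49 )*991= - 2^5*7^2*13^1*991^1 = -20200544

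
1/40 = 1/40  =  0.03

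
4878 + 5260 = 10138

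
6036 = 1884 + 4152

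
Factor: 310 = 2^1*5^1*31^1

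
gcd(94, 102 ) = 2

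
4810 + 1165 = 5975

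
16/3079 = 16/3079 = 0.01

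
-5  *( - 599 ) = 2995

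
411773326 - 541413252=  - 129639926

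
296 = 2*148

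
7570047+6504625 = 14074672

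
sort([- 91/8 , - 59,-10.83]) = [ - 59,-91/8,  -  10.83]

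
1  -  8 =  - 7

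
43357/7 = 43357/7 = 6193.86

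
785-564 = 221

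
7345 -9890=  - 2545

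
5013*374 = 1874862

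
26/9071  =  26/9071 = 0.00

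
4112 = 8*514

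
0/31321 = 0 = 0.00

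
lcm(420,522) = 36540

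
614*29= 17806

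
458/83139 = 458/83139= 0.01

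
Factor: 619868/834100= 353/475  =  5^(- 2 )*19^( - 1)*353^1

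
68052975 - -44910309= 112963284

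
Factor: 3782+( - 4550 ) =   -  768 = -  2^8*3^1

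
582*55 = 32010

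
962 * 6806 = 6547372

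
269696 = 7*38528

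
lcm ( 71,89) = 6319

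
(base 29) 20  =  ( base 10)58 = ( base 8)72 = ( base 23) 2c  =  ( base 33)1p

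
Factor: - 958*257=-246206  =  -2^1*257^1*479^1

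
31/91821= 31/91821 = 0.00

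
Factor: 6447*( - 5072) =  - 32699184 = -2^4*3^1*7^1*  307^1*317^1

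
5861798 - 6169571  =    -  307773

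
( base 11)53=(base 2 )111010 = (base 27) 24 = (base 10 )58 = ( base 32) 1q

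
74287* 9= 668583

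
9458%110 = 108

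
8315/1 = 8315 = 8315.00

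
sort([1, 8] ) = [ 1, 8 ] 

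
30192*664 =20047488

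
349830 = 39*8970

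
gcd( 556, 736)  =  4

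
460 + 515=975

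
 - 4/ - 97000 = 1/24250 =0.00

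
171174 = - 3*( - 57058)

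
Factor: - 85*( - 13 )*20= 2^2*5^2*13^1*17^1 =22100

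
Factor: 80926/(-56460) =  - 2^( - 1 ) * 3^ ( - 1 )*5^( - 1 )  *43^1 = -43/30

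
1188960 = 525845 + 663115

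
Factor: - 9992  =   - 2^3*1249^1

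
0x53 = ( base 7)146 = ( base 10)83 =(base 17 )4f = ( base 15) 58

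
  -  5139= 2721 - 7860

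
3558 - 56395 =-52837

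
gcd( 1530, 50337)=153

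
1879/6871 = 1879/6871 = 0.27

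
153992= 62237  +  91755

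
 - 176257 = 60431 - 236688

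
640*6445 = 4124800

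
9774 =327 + 9447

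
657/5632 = 657/5632 = 0.12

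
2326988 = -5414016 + 7741004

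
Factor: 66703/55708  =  91/76 = 2^ (  -  2 ) * 7^1*13^1 * 19^(-1)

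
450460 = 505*892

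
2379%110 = 69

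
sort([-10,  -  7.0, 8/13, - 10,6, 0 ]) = [ - 10, - 10, - 7.0, 0, 8/13,6 ] 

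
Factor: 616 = 2^3*7^1*11^1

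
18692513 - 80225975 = - 61533462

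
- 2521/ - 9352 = 2521/9352 = 0.27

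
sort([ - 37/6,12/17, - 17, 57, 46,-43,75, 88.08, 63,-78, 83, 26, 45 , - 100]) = [ - 100, - 78, - 43, - 17, - 37/6, 12/17,  26,45,  46, 57, 63, 75, 83,  88.08 ] 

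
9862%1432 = 1270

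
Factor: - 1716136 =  - 2^3*214517^1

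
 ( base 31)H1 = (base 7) 1353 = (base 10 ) 528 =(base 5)4103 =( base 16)210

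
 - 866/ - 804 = 1 + 31/402  =  1.08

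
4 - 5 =  -  1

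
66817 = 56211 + 10606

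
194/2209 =194/2209 = 0.09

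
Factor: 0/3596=0 = 0^1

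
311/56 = 311/56 = 5.55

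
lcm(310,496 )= 2480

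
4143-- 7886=12029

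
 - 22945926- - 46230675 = 23284749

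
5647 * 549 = 3100203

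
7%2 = 1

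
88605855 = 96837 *915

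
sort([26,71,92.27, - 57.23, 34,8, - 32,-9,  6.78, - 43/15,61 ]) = [- 57.23, - 32, -9, -43/15,6.78,8, 26 , 34, 61,71,92.27]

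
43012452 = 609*70628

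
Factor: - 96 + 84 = - 2^2*3^1 = -  12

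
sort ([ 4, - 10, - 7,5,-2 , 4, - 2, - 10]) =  [ - 10, - 10 , - 7,- 2,-2,4,4,5 ]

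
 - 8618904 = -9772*882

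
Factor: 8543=8543^1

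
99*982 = 97218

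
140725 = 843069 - 702344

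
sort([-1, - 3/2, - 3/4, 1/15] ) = [ - 3/2 , - 1, - 3/4, 1/15]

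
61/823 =61/823  =  0.07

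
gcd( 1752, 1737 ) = 3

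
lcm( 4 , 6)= 12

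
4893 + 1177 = 6070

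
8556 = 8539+17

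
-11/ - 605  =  1/55 =0.02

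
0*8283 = 0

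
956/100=239/25   =  9.56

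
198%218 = 198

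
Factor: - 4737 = - 3^1*1579^1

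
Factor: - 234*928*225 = -48859200 =- 2^6*3^4*5^2*13^1*29^1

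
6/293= 6/293 = 0.02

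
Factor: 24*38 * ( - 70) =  - 63840 = - 2^5*3^1 * 5^1*7^1 * 19^1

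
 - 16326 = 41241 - 57567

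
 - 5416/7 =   -  5416/7 =- 773.71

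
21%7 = 0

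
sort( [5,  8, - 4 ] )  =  [ - 4,5,8 ] 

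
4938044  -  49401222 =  - 44463178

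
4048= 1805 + 2243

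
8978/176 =51 + 1/88 = 51.01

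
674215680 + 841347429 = 1515563109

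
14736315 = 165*89311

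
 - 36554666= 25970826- 62525492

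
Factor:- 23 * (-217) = 7^1*23^1 * 31^1 = 4991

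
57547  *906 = 52137582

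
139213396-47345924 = 91867472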